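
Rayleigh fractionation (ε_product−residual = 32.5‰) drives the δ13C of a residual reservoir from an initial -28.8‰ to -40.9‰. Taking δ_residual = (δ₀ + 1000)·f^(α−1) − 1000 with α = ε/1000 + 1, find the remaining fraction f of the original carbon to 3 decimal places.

α − 1 = ε/1000 = 0.0325
(δ_res + 1000)/(δ₀ + 1000) = (-40.9 + 1000)/(-28.8 + 1000) = 959.1/971.2 = 0.987541
f = 0.987541^(1/0.0325) = exp(ln(0.987541)/0.0325) = exp(-0.01254/0.0325)
f = exp(-0.3858) = 0.6799

0.680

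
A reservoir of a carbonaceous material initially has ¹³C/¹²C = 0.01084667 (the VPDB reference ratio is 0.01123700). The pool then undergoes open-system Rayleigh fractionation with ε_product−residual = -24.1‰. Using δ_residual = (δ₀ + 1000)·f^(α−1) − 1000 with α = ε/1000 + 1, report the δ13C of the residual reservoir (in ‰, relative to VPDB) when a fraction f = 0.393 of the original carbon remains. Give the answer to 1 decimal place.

-12.8‰

δ₀ = (0.01084667/0.01123700 − 1)×1000 = (0.965264 − 1)×1000 = -34.736‰
α − 1 = ε/1000 = -0.0241
f^(α−1) = 0.393^(-0.0241) = 1.022763
δ_res = (-34.736 + 1000) × 1.022763 − 1000 = 987.236 − 1000 = -12.76‰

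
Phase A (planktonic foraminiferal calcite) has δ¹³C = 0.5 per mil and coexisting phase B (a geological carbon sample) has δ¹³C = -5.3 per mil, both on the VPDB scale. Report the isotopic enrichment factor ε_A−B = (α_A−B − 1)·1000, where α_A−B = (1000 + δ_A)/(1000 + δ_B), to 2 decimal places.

α_A−B = (1000 + 0.5) / (1000 + -5.3) = 1000.5 / 994.7 = 1.005831
ε_A−B = (1.005831 − 1) × 1000 = 5.831 per mil
(The approximation ε ≈ δ_A − δ_B would give 5.8 per mil.)

5.83 per mil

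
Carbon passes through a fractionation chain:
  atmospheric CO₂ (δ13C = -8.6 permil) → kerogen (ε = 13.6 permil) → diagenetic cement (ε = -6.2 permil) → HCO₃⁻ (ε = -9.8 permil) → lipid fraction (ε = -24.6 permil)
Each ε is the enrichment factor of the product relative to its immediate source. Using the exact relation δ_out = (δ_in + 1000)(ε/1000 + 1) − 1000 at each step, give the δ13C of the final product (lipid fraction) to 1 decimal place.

-35.5 permil

step 1: δ = (-8.60 + 1000)·(13.6/1000 + 1) − 1000 = 4.88 permil
step 2: δ = (4.88 + 1000)·(-6.2/1000 + 1) − 1000 = -1.35 permil
step 3: δ = (-1.35 + 1000)·(-9.8/1000 + 1) − 1000 = -11.13 permil
step 4: δ = (-11.13 + 1000)·(-24.6/1000 + 1) − 1000 = -35.46 permil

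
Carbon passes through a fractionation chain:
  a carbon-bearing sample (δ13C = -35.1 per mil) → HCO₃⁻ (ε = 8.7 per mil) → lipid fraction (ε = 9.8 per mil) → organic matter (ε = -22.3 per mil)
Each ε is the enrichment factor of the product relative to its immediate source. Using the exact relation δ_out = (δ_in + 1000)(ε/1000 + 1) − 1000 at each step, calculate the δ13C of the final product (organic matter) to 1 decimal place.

step 1: δ = (-35.10 + 1000)·(8.7/1000 + 1) − 1000 = -26.71 per mil
step 2: δ = (-26.71 + 1000)·(9.8/1000 + 1) − 1000 = -17.17 per mil
step 3: δ = (-17.17 + 1000)·(-22.3/1000 + 1) − 1000 = -39.08 per mil

-39.1 per mil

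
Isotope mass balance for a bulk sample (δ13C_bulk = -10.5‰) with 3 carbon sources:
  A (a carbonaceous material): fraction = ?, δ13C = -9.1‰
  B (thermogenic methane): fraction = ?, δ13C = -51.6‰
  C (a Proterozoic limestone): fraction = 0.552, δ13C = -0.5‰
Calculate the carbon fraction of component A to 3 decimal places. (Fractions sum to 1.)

Let f_A and f_B be the unknown fractions; fractions sum to 1 so f_A + f_B = 0.448.
Mass balance: Σ fᵢ·δᵢ = δ_bulk ⇒ f_A·(-9.1) + f_B·(-51.6) = -10.5 − (-0.276) = -10.224
Substitute f_B = 0.448 − f_A:
f_A·(-9.1 − -51.6) = -10.224 − 0.448×(-51.6) = 12.893
f_A = 12.893 / 42.5 = 0.3034

0.303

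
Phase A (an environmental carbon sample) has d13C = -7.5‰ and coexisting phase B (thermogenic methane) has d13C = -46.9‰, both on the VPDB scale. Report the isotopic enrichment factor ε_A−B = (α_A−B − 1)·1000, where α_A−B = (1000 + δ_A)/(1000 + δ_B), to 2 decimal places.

41.34‰

α_A−B = (1000 + -7.5) / (1000 + -46.9) = 992.5 / 953.1 = 1.041339
ε_A−B = (1.041339 − 1) × 1000 = 41.339‰
(The approximation ε ≈ δ_A − δ_B would give 39.4‰.)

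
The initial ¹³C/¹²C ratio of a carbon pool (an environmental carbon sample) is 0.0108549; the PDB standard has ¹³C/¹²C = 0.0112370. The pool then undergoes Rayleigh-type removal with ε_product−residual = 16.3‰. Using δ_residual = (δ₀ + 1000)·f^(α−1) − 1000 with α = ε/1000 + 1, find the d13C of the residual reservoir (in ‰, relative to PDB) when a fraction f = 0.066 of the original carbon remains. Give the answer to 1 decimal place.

-75.9‰

δ₀ = (0.0108549/0.0112370 − 1)×1000 = (0.965996 − 1)×1000 = -34.004‰
α − 1 = ε/1000 = 0.0163
f^(α−1) = 0.066^(0.0163) = 0.956662
δ_res = (-34.004 + 1000) × 0.956662 − 1000 = 924.132 − 1000 = -75.87‰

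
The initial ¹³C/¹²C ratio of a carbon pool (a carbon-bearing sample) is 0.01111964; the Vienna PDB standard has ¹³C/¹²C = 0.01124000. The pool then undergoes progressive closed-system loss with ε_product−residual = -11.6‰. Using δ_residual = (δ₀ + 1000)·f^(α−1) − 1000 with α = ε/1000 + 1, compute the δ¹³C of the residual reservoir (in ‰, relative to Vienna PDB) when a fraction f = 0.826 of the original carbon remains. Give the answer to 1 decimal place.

δ₀ = (0.01111964/0.01124000 − 1)×1000 = (0.989292 − 1)×1000 = -10.708‰
α − 1 = ε/1000 = -0.0116
f^(α−1) = 0.826^(-0.0116) = 1.002220
δ_res = (-10.708 + 1000) × 1.002220 − 1000 = 991.488 − 1000 = -8.51‰

-8.5‰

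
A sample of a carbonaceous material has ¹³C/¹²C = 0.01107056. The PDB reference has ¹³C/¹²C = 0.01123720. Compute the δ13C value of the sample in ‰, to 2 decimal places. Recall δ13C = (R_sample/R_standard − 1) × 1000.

δ13C = (R_sample / R_standard − 1) × 1000
R_sample / R_standard = 0.01107056 / 0.01123720 = 0.985171
δ13C = (0.985171 − 1) × 1000 = -14.829‰

-14.83‰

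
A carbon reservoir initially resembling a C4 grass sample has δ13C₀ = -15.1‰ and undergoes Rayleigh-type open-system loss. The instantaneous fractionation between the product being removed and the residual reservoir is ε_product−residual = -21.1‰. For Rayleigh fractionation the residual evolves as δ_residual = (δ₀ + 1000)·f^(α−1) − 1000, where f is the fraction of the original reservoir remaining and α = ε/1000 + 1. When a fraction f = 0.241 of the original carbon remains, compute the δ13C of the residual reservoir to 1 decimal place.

14.9‰

Rayleigh residual: δ_res = (δ₀ + 1000)·f^(α−1) − 1000
α = ε/1000 + 1 = 0.97890, so α − 1 = -0.02110
f^(α−1) = 0.241^(-0.02110) = 1.030480
δ_res = (-15.1 + 1000) × 1.030480 − 1000 = 1014.919 − 1000 = 14.92‰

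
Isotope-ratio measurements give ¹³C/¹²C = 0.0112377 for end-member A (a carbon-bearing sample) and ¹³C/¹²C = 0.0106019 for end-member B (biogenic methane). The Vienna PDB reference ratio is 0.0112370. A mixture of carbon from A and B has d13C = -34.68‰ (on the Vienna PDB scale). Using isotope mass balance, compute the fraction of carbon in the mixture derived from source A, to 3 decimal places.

δ_A = (0.0112377/0.0112370 − 1)×1000 = (1.000062 − 1)×1000 = 0.062‰
δ_B = (0.0106019/0.0112370 − 1)×1000 = (0.943481 − 1)×1000 = -56.519‰
f_A = (δ_mix − δ_B)/(δ_A − δ_B) = (-34.68 − (-56.519))/(0.062 − (-56.519))
f_A = 21.839 / 56.581 = 0.3860

0.386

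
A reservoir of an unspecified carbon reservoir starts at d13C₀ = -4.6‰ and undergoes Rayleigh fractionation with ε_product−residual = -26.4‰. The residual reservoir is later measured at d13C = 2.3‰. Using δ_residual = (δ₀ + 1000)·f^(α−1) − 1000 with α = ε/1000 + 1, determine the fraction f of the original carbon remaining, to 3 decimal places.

0.770

α − 1 = ε/1000 = -0.0264
(δ_res + 1000)/(δ₀ + 1000) = (2.3 + 1000)/(-4.6 + 1000) = 1002.3/995.4 = 1.006932
f = 1.006932^(1/-0.0264) = exp(ln(1.006932)/-0.0264) = exp(0.00691/-0.0264)
f = exp(-0.2617) = 0.7698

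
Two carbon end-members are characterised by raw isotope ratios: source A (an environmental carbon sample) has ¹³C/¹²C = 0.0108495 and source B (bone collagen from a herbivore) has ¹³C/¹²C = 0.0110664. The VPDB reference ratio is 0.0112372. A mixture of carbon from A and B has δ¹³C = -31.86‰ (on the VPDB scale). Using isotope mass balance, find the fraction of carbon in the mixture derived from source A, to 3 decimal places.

0.863

δ_A = (0.0108495/0.0112372 − 1)×1000 = (0.965499 − 1)×1000 = -34.501‰
δ_B = (0.0110664/0.0112372 − 1)×1000 = (0.984800 − 1)×1000 = -15.200‰
f_A = (δ_mix − δ_B)/(δ_A − δ_B) = (-31.86 − (-15.200))/(-34.501 − (-15.200))
f_A = -16.660 / -19.302 = 0.8631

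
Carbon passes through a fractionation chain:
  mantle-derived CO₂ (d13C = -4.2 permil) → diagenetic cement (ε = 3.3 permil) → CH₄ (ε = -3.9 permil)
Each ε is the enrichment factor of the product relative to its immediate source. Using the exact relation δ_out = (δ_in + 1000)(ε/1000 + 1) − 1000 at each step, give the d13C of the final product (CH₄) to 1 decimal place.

-4.8 permil

step 1: δ = (-4.20 + 1000)·(3.3/1000 + 1) − 1000 = -0.91 permil
step 2: δ = (-0.91 + 1000)·(-3.9/1000 + 1) − 1000 = -4.81 permil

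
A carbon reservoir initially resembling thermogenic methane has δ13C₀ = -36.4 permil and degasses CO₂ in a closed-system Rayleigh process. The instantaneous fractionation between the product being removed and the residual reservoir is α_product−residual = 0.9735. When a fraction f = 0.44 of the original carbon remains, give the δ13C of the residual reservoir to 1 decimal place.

-15.2 permil

Rayleigh residual: δ_res = (δ₀ + 1000)·f^(α−1) − 1000
α − 1 = -0.02650
f^(α−1) = 0.44^(-0.02650) = 1.021994
δ_res = (-36.4 + 1000) × 1.021994 − 1000 = 984.794 − 1000 = -15.21 permil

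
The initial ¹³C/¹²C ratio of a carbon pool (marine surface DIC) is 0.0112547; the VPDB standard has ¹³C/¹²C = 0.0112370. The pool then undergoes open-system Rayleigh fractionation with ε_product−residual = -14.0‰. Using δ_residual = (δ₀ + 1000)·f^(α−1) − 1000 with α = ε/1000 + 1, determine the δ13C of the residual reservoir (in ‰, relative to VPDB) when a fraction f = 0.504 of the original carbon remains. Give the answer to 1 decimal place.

δ₀ = (0.0112547/0.0112370 − 1)×1000 = (1.001575 − 1)×1000 = 1.575‰
α − 1 = ε/1000 = -0.0140
f^(α−1) = 0.504^(-0.0140) = 1.009639
δ_res = (1.575 + 1000) × 1.009639 − 1000 = 1011.229 − 1000 = 11.23‰

11.2‰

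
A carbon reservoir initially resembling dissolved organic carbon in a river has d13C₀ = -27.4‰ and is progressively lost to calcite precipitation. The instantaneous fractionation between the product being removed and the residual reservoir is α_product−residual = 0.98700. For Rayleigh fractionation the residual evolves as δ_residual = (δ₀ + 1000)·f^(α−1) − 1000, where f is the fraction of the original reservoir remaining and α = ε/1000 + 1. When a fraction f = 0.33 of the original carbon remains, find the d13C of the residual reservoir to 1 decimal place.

-13.3‰

Rayleigh residual: δ_res = (δ₀ + 1000)·f^(α−1) − 1000
α − 1 = -0.01300
f^(α−1) = 0.33^(-0.01300) = 1.014517
δ_res = (-27.4 + 1000) × 1.014517 − 1000 = 986.719 − 1000 = -13.28‰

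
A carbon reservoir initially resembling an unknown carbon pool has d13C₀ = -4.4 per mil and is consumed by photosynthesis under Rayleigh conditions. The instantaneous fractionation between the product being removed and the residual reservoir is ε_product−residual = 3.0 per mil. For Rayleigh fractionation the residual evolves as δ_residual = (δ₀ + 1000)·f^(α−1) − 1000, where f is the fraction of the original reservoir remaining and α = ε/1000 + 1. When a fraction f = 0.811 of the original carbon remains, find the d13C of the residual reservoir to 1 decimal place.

Rayleigh residual: δ_res = (δ₀ + 1000)·f^(α−1) − 1000
α = ε/1000 + 1 = 1.00300, so α − 1 = 0.00300
f^(α−1) = 0.811^(0.00300) = 0.999372
δ_res = (-4.4 + 1000) × 0.999372 − 1000 = 994.975 − 1000 = -5.03 per mil

-5.0 per mil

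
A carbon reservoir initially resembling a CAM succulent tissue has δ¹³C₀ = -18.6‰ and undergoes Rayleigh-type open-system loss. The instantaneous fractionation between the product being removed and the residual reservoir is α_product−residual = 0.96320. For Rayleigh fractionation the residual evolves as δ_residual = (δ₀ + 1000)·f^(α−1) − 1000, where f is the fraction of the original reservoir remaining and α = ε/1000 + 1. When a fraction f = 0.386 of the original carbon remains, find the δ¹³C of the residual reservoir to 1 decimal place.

16.4‰

Rayleigh residual: δ_res = (δ₀ + 1000)·f^(α−1) − 1000
α − 1 = -0.03680
f^(α−1) = 0.386^(-0.03680) = 1.035651
δ_res = (-18.6 + 1000) × 1.035651 − 1000 = 1016.388 − 1000 = 16.39‰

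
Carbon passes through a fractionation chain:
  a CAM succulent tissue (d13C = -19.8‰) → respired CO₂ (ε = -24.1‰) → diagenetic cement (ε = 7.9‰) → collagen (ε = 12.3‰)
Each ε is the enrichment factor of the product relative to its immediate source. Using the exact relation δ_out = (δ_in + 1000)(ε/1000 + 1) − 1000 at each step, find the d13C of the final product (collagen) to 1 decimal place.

step 1: δ = (-19.80 + 1000)·(-24.1/1000 + 1) − 1000 = -43.42‰
step 2: δ = (-43.42 + 1000)·(7.9/1000 + 1) − 1000 = -35.87‰
step 3: δ = (-35.87 + 1000)·(12.3/1000 + 1) − 1000 = -24.01‰

-24.0‰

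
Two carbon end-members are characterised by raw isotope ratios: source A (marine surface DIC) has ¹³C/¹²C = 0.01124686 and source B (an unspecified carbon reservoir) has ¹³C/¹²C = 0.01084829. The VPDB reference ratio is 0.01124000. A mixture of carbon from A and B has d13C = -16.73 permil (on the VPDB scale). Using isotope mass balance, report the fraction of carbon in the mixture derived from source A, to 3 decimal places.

δ_A = (0.01124686/0.01124000 − 1)×1000 = (1.000610 − 1)×1000 = 0.610 permil
δ_B = (0.01084829/0.01124000 − 1)×1000 = (0.965150 − 1)×1000 = -34.850 permil
f_A = (δ_mix − δ_B)/(δ_A − δ_B) = (-16.73 − (-34.850))/(0.610 − (-34.850))
f_A = 18.120 / 35.460 = 0.5110

0.511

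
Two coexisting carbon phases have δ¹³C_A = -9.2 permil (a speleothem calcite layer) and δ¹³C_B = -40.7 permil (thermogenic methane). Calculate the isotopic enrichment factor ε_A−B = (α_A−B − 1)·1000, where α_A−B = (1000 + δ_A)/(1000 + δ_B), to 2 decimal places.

α_A−B = (1000 + -9.2) / (1000 + -40.7) = 990.8 / 959.3 = 1.032836
ε_A−B = (1.032836 − 1) × 1000 = 32.836 permil
(The approximation ε ≈ δ_A − δ_B would give 31.5 permil.)

32.84 permil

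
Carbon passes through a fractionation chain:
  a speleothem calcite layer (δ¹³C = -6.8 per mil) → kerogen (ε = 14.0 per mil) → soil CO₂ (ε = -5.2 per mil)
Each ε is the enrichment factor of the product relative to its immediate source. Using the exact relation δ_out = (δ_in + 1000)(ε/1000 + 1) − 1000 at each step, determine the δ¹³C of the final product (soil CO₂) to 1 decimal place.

1.9 per mil

step 1: δ = (-6.80 + 1000)·(14.0/1000 + 1) − 1000 = 7.10 per mil
step 2: δ = (7.10 + 1000)·(-5.2/1000 + 1) − 1000 = 1.87 per mil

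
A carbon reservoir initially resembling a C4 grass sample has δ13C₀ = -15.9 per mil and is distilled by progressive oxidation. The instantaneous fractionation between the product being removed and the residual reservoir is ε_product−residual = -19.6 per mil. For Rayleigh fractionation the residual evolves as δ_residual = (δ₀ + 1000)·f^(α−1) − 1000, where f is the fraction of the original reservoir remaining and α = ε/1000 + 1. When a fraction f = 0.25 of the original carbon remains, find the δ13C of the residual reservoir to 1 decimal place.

Rayleigh residual: δ_res = (δ₀ + 1000)·f^(α−1) − 1000
α = ε/1000 + 1 = 0.98040, so α − 1 = -0.01960
f^(α−1) = 0.25^(-0.01960) = 1.027544
δ_res = (-15.9 + 1000) × 1.027544 − 1000 = 1011.206 − 1000 = 11.21 per mil

11.2 per mil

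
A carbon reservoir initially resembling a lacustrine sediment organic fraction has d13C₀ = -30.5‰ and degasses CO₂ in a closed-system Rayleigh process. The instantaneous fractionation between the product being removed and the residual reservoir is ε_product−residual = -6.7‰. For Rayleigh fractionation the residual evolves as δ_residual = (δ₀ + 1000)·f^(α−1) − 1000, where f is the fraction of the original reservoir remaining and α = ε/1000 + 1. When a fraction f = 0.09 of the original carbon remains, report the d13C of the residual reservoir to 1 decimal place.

Rayleigh residual: δ_res = (δ₀ + 1000)·f^(α−1) − 1000
α = ε/1000 + 1 = 0.99330, so α − 1 = -0.00670
f^(α−1) = 0.09^(-0.00670) = 1.016264
δ_res = (-30.5 + 1000) × 1.016264 − 1000 = 985.268 − 1000 = -14.73‰

-14.7‰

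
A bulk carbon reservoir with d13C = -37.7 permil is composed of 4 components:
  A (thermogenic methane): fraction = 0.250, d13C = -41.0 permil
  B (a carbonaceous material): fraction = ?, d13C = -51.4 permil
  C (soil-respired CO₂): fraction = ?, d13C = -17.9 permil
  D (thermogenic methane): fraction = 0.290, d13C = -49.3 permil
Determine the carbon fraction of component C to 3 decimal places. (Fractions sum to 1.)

Let f_C and f_B be the unknown fractions; fractions sum to 1 so f_C + f_B = 0.460.
Mass balance: Σ fᵢ·δᵢ = δ_bulk ⇒ f_C·(-17.9) + f_B·(-51.4) = -37.7 − (-24.547) = -13.153
Substitute f_B = 0.460 − f_C:
f_C·(-17.9 − -51.4) = -13.153 − 0.460×(-51.4) = 10.491
f_C = 10.491 / 33.5 = 0.3132

0.313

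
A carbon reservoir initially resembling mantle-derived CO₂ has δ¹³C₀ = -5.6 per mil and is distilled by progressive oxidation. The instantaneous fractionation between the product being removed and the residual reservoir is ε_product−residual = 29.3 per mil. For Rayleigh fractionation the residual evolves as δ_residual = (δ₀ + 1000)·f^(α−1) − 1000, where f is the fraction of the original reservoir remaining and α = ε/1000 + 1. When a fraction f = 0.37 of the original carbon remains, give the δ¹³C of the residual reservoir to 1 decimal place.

-34.2 per mil

Rayleigh residual: δ_res = (δ₀ + 1000)·f^(α−1) − 1000
α = ε/1000 + 1 = 1.02930, so α − 1 = 0.02930
f^(α−1) = 0.37^(0.02930) = 0.971289
δ_res = (-5.6 + 1000) × 0.971289 − 1000 = 965.849 − 1000 = -34.15 per mil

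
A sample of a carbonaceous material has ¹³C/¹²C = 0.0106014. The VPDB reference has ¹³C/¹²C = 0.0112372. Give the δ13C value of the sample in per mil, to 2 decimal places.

δ13C = (R_sample / R_standard − 1) × 1000
R_sample / R_standard = 0.0106014 / 0.0112372 = 0.943420
δ13C = (0.943420 − 1) × 1000 = -56.580 per mil

-56.58 per mil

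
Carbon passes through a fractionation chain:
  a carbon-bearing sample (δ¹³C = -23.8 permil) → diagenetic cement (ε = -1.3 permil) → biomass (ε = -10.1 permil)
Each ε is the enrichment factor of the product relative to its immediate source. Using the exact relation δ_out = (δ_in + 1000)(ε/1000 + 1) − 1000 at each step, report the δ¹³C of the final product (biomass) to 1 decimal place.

step 1: δ = (-23.80 + 1000)·(-1.3/1000 + 1) − 1000 = -25.07 permil
step 2: δ = (-25.07 + 1000)·(-10.1/1000 + 1) − 1000 = -34.92 permil

-34.9 permil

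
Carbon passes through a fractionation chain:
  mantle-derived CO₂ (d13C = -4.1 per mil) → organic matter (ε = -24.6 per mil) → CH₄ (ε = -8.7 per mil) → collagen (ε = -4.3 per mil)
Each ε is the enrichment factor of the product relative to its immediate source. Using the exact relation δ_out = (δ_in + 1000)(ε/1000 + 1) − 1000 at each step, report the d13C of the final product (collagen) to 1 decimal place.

-41.2 per mil

step 1: δ = (-4.10 + 1000)·(-24.6/1000 + 1) − 1000 = -28.60 per mil
step 2: δ = (-28.60 + 1000)·(-8.7/1000 + 1) − 1000 = -37.05 per mil
step 3: δ = (-37.05 + 1000)·(-4.3/1000 + 1) − 1000 = -41.19 per mil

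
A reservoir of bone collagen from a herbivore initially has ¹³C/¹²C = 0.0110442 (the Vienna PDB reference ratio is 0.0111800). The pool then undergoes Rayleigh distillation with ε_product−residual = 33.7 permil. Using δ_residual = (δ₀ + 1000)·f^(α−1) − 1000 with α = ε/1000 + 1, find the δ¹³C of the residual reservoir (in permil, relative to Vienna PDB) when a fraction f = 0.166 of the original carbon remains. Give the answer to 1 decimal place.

δ₀ = (0.0110442/0.0111800 − 1)×1000 = (0.987853 − 1)×1000 = -12.147 permil
α − 1 = ε/1000 = 0.0337
f^(α−1) = 0.166^(0.0337) = 0.941277
δ_res = (-12.147 + 1000) × 0.941277 − 1000 = 929.844 − 1000 = -70.16 permil

-70.2 permil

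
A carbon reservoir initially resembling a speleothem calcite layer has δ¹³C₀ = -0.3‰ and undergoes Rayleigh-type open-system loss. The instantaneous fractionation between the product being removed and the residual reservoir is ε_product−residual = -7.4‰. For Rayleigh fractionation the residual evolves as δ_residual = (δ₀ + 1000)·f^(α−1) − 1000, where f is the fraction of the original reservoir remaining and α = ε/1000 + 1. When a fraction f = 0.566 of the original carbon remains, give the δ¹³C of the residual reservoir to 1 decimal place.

3.9‰

Rayleigh residual: δ_res = (δ₀ + 1000)·f^(α−1) − 1000
α = ε/1000 + 1 = 0.99260, so α − 1 = -0.00740
f^(α−1) = 0.566^(-0.00740) = 1.004221
δ_res = (-0.3 + 1000) × 1.004221 − 1000 = 1003.919 − 1000 = 3.92‰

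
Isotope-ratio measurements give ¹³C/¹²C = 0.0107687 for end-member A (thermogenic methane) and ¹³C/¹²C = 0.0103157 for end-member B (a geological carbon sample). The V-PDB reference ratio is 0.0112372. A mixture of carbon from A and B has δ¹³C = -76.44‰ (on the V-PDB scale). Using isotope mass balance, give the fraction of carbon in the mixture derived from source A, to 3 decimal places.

0.138

δ_A = (0.0107687/0.0112372 − 1)×1000 = (0.958308 − 1)×1000 = -41.692‰
δ_B = (0.0103157/0.0112372 − 1)×1000 = (0.917996 − 1)×1000 = -82.004‰
f_A = (δ_mix − δ_B)/(δ_A − δ_B) = (-76.44 − (-82.004))/(-41.692 − (-82.004))
f_A = 5.564 / 40.313 = 0.1380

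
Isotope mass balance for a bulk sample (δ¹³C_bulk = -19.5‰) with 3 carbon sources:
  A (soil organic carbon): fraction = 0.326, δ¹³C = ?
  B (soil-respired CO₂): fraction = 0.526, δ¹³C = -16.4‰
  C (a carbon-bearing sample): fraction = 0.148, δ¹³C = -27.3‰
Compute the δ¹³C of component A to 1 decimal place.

Isotope mass balance: δ_bulk = Σ fᵢ·δᵢ.
-19.5 = 0.326×δ_A + 0.526×(-16.4) + 0.148×(-27.3)
0.326·δ_A = -19.5 − (-12.667) = -6.833
δ_A = -6.833 / 0.326 = -20.96‰

-21.0‰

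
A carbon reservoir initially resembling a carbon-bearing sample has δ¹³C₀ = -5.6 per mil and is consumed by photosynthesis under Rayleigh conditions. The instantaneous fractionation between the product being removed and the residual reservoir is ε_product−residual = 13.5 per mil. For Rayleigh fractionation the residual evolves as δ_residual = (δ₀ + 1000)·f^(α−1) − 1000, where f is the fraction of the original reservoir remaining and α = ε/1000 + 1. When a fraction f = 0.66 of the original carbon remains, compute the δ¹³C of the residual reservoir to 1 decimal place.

-11.2 per mil

Rayleigh residual: δ_res = (δ₀ + 1000)·f^(α−1) − 1000
α = ε/1000 + 1 = 1.01350, so α − 1 = 0.01350
f^(α−1) = 0.66^(0.01350) = 0.994406
δ_res = (-5.6 + 1000) × 0.994406 − 1000 = 988.838 − 1000 = -11.16 per mil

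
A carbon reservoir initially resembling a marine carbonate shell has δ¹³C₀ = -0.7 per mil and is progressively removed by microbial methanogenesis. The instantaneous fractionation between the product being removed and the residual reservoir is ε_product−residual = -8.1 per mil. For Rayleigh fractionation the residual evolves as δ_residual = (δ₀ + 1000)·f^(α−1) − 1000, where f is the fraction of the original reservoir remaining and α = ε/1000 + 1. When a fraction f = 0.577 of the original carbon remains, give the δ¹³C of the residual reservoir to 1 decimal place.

3.8 per mil

Rayleigh residual: δ_res = (δ₀ + 1000)·f^(α−1) − 1000
α = ε/1000 + 1 = 0.99190, so α − 1 = -0.00810
f^(α−1) = 0.577^(-0.00810) = 1.004464
δ_res = (-0.7 + 1000) × 1.004464 − 1000 = 1003.761 − 1000 = 3.76 per mil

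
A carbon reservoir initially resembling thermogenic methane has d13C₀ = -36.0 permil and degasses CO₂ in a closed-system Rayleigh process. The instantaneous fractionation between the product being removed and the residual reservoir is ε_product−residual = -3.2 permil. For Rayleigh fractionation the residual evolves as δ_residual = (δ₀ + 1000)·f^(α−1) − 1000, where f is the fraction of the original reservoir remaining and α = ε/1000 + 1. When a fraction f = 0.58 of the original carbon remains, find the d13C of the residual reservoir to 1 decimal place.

Rayleigh residual: δ_res = (δ₀ + 1000)·f^(α−1) − 1000
α = ε/1000 + 1 = 0.99680, so α − 1 = -0.00320
f^(α−1) = 0.58^(-0.00320) = 1.001745
δ_res = (-36.0 + 1000) × 1.001745 − 1000 = 965.682 − 1000 = -34.32 permil

-34.3 permil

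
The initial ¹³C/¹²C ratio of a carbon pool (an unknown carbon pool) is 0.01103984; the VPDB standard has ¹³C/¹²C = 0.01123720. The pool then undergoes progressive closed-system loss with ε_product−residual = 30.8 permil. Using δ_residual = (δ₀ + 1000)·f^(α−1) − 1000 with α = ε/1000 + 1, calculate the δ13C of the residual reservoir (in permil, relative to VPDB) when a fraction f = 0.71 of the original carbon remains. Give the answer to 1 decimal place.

-27.9 permil

δ₀ = (0.01103984/0.01123720 − 1)×1000 = (0.982437 − 1)×1000 = -17.563 permil
α − 1 = ε/1000 = 0.0308
f^(α−1) = 0.71^(0.0308) = 0.989507
δ_res = (-17.563 + 1000) × 0.989507 − 1000 = 972.128 − 1000 = -27.87 permil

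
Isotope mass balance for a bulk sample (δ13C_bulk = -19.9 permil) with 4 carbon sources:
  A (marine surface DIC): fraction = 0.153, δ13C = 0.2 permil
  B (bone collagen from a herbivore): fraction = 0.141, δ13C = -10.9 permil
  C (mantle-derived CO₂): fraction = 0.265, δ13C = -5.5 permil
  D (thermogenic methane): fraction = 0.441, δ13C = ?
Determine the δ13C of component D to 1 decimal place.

-38.4 permil

Isotope mass balance: δ_bulk = Σ fᵢ·δᵢ.
-19.9 = 0.153×(0.2) + 0.141×(-10.9) + 0.265×(-5.5) + 0.441×δ_D
0.441·δ_D = -19.9 − (-2.964) = -16.936
δ_D = -16.936 / 0.441 = -38.40 permil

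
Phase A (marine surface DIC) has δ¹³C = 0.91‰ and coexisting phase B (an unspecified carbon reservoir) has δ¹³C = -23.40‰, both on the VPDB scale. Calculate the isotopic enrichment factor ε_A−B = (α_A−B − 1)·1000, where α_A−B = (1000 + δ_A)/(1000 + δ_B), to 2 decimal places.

α_A−B = (1000 + 0.91) / (1000 + -23.40) = 1000.91 / 976.60 = 1.024892
ε_A−B = (1.024892 − 1) × 1000 = 24.892‰
(The approximation ε ≈ δ_A − δ_B would give 24.31‰.)

24.89‰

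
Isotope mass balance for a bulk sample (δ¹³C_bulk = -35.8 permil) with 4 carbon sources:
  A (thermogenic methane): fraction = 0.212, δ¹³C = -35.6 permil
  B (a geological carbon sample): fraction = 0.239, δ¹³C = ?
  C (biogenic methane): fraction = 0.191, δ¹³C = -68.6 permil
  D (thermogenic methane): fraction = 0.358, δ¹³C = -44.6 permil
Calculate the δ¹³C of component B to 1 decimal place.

Isotope mass balance: δ_bulk = Σ fᵢ·δᵢ.
-35.8 = 0.212×(-35.6) + 0.239×δ_B + 0.191×(-68.6) + 0.358×(-44.6)
0.239·δ_B = -35.8 − (-36.617) = 0.817
δ_B = 0.817 / 0.239 = 3.42 permil

3.4 permil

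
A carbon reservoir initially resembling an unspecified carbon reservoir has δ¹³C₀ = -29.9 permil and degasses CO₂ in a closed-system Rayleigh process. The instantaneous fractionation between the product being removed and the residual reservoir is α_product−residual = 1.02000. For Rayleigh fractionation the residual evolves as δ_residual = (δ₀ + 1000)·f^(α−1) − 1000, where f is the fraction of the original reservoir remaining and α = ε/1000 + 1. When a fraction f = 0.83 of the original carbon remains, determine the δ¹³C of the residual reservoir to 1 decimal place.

Rayleigh residual: δ_res = (δ₀ + 1000)·f^(α−1) − 1000
α − 1 = 0.02000
f^(α−1) = 0.83^(0.02000) = 0.996280
δ_res = (-29.9 + 1000) × 0.996280 − 1000 = 966.492 − 1000 = -33.51 permil

-33.5 permil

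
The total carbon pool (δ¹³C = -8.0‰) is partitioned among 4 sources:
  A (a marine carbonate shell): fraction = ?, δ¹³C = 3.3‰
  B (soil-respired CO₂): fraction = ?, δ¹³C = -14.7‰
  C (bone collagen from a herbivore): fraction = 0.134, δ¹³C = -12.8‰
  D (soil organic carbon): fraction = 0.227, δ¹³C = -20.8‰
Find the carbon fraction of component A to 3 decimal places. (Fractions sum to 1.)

0.435

Let f_A and f_B be the unknown fractions; fractions sum to 1 so f_A + f_B = 0.639.
Mass balance: Σ fᵢ·δᵢ = δ_bulk ⇒ f_A·(3.3) + f_B·(-14.7) = -8.0 − (-6.437) = -1.563
Substitute f_B = 0.639 − f_A:
f_A·(3.3 − -14.7) = -1.563 − 0.639×(-14.7) = 7.830
f_A = 7.830 / 18.0 = 0.4350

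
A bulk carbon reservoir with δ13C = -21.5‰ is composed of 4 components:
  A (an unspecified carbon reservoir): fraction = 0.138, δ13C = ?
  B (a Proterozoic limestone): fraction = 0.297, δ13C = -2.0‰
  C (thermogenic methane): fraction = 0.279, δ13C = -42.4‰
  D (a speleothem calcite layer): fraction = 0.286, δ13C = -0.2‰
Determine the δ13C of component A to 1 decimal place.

Isotope mass balance: δ_bulk = Σ fᵢ·δᵢ.
-21.5 = 0.138×δ_A + 0.297×(-2.0) + 0.279×(-42.4) + 0.286×(-0.2)
0.138·δ_A = -21.5 − (-12.481) = -9.019
δ_A = -9.019 / 0.138 = -65.36‰

-65.4‰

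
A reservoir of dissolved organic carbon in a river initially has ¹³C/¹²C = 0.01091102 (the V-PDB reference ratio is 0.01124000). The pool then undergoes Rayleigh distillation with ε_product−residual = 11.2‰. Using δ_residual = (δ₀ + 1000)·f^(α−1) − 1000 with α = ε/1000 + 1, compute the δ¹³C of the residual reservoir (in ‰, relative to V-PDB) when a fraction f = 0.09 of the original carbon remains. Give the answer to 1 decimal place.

δ₀ = (0.01091102/0.01124000 − 1)×1000 = (0.970731 − 1)×1000 = -29.269‰
α − 1 = ε/1000 = 0.0112
f^(α−1) = 0.09^(0.0112) = 0.973391
δ_res = (-29.269 + 1000) × 0.973391 − 1000 = 944.902 − 1000 = -55.10‰

-55.1‰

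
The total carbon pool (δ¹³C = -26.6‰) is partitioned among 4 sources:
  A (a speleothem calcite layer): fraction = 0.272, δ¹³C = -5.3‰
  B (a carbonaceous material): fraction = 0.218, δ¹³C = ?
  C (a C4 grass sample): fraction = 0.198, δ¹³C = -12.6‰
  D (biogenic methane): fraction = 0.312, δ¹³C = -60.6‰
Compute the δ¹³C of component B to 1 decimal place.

Isotope mass balance: δ_bulk = Σ fᵢ·δᵢ.
-26.6 = 0.272×(-5.3) + 0.218×δ_B + 0.198×(-12.6) + 0.312×(-60.6)
0.218·δ_B = -26.6 − (-22.844) = -3.756
δ_B = -3.756 / 0.218 = -17.23‰

-17.2‰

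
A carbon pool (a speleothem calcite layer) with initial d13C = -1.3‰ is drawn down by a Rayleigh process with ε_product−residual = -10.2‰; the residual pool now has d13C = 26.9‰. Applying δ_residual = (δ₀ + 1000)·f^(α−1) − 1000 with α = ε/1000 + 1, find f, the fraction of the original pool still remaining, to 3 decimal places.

0.065

α − 1 = ε/1000 = -0.0102
(δ_res + 1000)/(δ₀ + 1000) = (26.9 + 1000)/(-1.3 + 1000) = 1026.9/998.7 = 1.028237
f = 1.028237^(1/-0.0102) = exp(ln(1.028237)/-0.0102) = exp(0.02785/-0.0102)
f = exp(-2.7299) = 0.0652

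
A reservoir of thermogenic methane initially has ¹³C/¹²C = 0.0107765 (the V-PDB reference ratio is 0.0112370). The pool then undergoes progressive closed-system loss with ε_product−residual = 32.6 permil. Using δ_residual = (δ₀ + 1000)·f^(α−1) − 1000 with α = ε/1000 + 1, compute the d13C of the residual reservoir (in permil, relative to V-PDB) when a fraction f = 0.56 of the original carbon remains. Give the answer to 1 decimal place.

δ₀ = (0.0107765/0.0112370 − 1)×1000 = (0.959019 − 1)×1000 = -40.981 permil
α − 1 = ε/1000 = 0.0326
f^(α−1) = 0.56^(0.0326) = 0.981275
δ_res = (-40.981 + 1000) × 0.981275 − 1000 = 941.062 − 1000 = -58.94 permil

-58.9 permil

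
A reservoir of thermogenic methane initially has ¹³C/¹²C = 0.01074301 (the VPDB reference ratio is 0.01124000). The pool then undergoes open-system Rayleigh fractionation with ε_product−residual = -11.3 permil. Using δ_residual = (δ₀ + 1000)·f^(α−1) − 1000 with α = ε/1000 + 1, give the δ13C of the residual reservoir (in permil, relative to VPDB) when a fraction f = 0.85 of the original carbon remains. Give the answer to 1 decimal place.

-42.5 permil

δ₀ = (0.01074301/0.01124000 − 1)×1000 = (0.955784 − 1)×1000 = -44.216 permil
α − 1 = ε/1000 = -0.0113
f^(α−1) = 0.85^(-0.0113) = 1.001838
δ_res = (-44.216 + 1000) × 1.001838 − 1000 = 957.541 − 1000 = -42.46 permil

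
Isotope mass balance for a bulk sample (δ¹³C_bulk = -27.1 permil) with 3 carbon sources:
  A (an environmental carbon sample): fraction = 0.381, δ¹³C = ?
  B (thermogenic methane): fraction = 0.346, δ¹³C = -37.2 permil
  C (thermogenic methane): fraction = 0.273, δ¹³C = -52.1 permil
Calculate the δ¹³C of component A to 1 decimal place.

0.0 permil

Isotope mass balance: δ_bulk = Σ fᵢ·δᵢ.
-27.1 = 0.381×δ_A + 0.346×(-37.2) + 0.273×(-52.1)
0.381·δ_A = -27.1 − (-27.095) = -0.005
δ_A = -0.005 / 0.381 = -0.01 permil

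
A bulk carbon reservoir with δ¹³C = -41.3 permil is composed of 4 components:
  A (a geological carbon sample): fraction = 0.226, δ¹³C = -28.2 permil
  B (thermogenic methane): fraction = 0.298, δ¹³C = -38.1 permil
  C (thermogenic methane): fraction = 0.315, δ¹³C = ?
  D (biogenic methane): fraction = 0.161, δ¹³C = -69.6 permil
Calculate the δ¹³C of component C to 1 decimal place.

-39.3 permil

Isotope mass balance: δ_bulk = Σ fᵢ·δᵢ.
-41.3 = 0.226×(-28.2) + 0.298×(-38.1) + 0.315×δ_C + 0.161×(-69.6)
0.315·δ_C = -41.3 − (-28.933) = -12.367
δ_C = -12.367 / 0.315 = -39.26 permil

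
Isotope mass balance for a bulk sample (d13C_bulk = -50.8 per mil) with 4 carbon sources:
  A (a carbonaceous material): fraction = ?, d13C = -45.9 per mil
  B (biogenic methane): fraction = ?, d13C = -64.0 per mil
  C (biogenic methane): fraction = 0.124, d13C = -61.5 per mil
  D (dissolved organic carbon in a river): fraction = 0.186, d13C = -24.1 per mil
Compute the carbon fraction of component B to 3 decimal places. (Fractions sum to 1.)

Let f_B and f_A be the unknown fractions; fractions sum to 1 so f_B + f_A = 0.690.
Mass balance: Σ fᵢ·δᵢ = δ_bulk ⇒ f_B·(-64.0) + f_A·(-45.9) = -50.8 − (-12.109) = -38.691
Substitute f_A = 0.690 − f_B:
f_B·(-64.0 − -45.9) = -38.691 − 0.690×(-45.9) = -7.020
f_B = -7.020 / -18.1 = 0.3879

0.388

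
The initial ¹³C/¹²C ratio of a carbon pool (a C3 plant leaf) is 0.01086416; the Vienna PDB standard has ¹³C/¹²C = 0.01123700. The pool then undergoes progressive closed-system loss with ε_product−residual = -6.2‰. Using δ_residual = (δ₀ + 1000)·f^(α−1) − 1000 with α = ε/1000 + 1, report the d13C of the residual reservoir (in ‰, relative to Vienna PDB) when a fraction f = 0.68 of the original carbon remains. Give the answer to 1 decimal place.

δ₀ = (0.01086416/0.01123700 − 1)×1000 = (0.966820 − 1)×1000 = -33.180‰
α − 1 = ε/1000 = -0.0062
f^(α−1) = 0.68^(-0.0062) = 1.002394
δ_res = (-33.180 + 1000) × 1.002394 − 1000 = 969.135 − 1000 = -30.87‰

-30.9‰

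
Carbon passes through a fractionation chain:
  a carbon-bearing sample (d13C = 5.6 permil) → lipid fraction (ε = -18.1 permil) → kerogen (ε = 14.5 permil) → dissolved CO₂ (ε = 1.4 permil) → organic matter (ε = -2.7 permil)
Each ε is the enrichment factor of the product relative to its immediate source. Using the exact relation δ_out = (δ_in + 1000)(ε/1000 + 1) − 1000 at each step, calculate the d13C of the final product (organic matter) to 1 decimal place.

0.4 permil

step 1: δ = (5.60 + 1000)·(-18.1/1000 + 1) − 1000 = -12.60 permil
step 2: δ = (-12.60 + 1000)·(14.5/1000 + 1) − 1000 = 1.72 permil
step 3: δ = (1.72 + 1000)·(1.4/1000 + 1) − 1000 = 3.12 permil
step 4: δ = (3.12 + 1000)·(-2.7/1000 + 1) − 1000 = 0.41 permil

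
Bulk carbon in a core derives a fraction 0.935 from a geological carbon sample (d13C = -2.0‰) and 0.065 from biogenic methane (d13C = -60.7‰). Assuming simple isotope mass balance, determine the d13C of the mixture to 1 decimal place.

-5.8‰

δ_mix = f_A·δ_A + f_B·δ_B
δ_mix = 0.935 × (-2.0) + 0.065 × (-60.7)
δ_mix = -1.87 + -3.95 = -5.82‰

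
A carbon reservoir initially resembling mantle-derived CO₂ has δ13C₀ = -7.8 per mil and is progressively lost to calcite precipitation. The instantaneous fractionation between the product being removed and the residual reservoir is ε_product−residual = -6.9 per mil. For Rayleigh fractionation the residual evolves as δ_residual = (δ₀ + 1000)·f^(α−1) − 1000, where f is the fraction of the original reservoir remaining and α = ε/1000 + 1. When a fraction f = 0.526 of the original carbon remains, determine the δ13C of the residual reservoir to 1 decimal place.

Rayleigh residual: δ_res = (δ₀ + 1000)·f^(α−1) − 1000
α = ε/1000 + 1 = 0.99310, so α − 1 = -0.00690
f^(α−1) = 0.526^(-0.00690) = 1.004443
δ_res = (-7.8 + 1000) × 1.004443 − 1000 = 996.608 − 1000 = -3.39 per mil

-3.4 per mil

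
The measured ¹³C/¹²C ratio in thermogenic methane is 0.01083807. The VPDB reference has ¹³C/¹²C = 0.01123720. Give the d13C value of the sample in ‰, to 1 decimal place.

d13C = (R_sample / R_standard − 1) × 1000
R_sample / R_standard = 0.01083807 / 0.01123720 = 0.964481
d13C = (0.964481 − 1) × 1000 = -35.52‰

-35.5‰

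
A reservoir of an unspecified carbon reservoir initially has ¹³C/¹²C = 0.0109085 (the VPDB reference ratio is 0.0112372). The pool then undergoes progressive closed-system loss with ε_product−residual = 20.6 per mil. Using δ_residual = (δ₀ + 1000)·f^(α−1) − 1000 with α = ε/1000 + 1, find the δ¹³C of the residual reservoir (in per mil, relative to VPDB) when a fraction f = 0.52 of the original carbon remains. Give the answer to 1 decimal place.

δ₀ = (0.0109085/0.0112372 − 1)×1000 = (0.970749 − 1)×1000 = -29.251 per mil
α − 1 = ε/1000 = 0.0206
f^(α−1) = 0.52^(0.0206) = 0.986619
δ_res = (-29.251 + 1000) × 0.986619 − 1000 = 957.760 − 1000 = -42.24 per mil

-42.2 per mil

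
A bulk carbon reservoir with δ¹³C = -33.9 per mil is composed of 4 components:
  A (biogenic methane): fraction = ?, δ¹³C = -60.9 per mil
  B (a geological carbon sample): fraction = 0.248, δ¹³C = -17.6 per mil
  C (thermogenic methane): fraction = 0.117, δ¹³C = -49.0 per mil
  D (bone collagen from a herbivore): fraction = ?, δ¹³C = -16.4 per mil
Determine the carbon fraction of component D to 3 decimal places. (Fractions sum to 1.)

0.334

Let f_D and f_A be the unknown fractions; fractions sum to 1 so f_D + f_A = 0.635.
Mass balance: Σ fᵢ·δᵢ = δ_bulk ⇒ f_D·(-16.4) + f_A·(-60.9) = -33.9 − (-10.098) = -23.802
Substitute f_A = 0.635 − f_D:
f_D·(-16.4 − -60.9) = -23.802 − 0.635×(-60.9) = 14.869
f_D = 14.869 / 44.5 = 0.3341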